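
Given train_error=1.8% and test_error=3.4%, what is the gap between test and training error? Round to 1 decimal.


Generalization gap = test_error - train_error
= 3.4 - 1.8
= 1.6%
A small gap suggests good generalization.

1.6


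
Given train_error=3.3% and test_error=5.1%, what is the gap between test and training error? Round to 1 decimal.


Generalization gap = test_error - train_error
= 5.1 - 3.3
= 1.8%
A small gap suggests good generalization.

1.8


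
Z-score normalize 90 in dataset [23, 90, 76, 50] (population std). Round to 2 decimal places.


Mean = (23 + 90 + 76 + 50) / 4 = 59.75
Variance = sum((x_i - mean)^2) / n = 656.1875
Std = sqrt(656.1875) = 25.6162
Z = (x - mean) / std
= (90 - 59.75) / 25.6162
= 30.25 / 25.6162
= 1.18

1.18


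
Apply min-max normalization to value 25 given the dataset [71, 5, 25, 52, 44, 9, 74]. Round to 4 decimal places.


Min = 5, Max = 74
Range = 74 - 5 = 69
Scaled = (x - min) / (max - min)
= (25 - 5) / 69
= 20 / 69
= 0.2899

0.2899


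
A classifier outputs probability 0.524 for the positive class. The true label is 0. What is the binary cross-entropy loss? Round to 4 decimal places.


For y=0: Loss = -log(1-p)
= -log(1 - 0.524)
= -log(0.476)
= -(-0.7423)
= 0.7423

0.7423


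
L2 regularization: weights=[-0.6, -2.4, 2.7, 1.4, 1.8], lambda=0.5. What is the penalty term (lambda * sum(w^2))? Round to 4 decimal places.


Squaring each weight:
(-0.6)^2 = 0.36
(-2.4)^2 = 5.76
2.7^2 = 7.29
1.4^2 = 1.96
1.8^2 = 3.24
Sum of squares = 18.61
Penalty = 0.5 * 18.61 = 9.3050

9.3050


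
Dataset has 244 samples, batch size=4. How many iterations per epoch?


Iterations per epoch = dataset_size / batch_size
= 244 / 4
= 61

61


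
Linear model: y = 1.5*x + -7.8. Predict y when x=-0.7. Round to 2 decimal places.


y = 1.5 * -0.7 + (-7.8)
= -1.05 + (-7.8)
= -8.85

-8.85


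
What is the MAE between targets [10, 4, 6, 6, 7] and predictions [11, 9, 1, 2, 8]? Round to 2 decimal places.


Absolute errors: [1, 5, 5, 4, 1]
Sum of absolute errors = 16
MAE = 16 / 5 = 3.20

3.20


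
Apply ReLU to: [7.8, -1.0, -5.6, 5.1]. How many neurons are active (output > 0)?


ReLU(x) = max(0, x) for each element:
ReLU(7.8) = 7.8
ReLU(-1.0) = 0
ReLU(-5.6) = 0
ReLU(5.1) = 5.1
Active neurons (>0): 2

2


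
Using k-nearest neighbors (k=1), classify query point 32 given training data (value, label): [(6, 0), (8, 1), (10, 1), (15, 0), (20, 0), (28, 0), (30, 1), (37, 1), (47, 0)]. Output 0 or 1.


Distances from query 32:
Point 30 (class 1): distance = 2
K=1 nearest neighbors: classes = [1]
Votes for class 1: 1 / 1
Majority vote => class 1

1


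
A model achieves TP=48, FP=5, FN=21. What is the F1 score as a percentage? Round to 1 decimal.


Precision = TP / (TP + FP) = 48 / 53 = 0.9057
Recall = TP / (TP + FN) = 48 / 69 = 0.6957
F1 = 2 * P * R / (P + R)
= 2 * 0.9057 * 0.6957 / (0.9057 + 0.6957)
= 1.26 / 1.6013
= 0.7869
As percentage: 78.7%

78.7


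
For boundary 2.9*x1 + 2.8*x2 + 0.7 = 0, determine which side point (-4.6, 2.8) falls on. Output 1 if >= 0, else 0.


Compute 2.9 * -4.6 + 2.8 * 2.8 + 0.7
= -13.34 + 7.84 + 0.7
= -4.8
Since -4.8 < 0, the point is on the negative side.

0


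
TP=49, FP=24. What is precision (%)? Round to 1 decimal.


Precision = TP / (TP + FP) * 100
= 49 / (49 + 24)
= 49 / 73
= 0.6712
= 67.1%

67.1


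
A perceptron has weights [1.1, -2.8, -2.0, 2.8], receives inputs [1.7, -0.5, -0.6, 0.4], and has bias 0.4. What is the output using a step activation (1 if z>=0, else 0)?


z = w . x + b
= 1.1*1.7 + -2.8*-0.5 + -2.0*-0.6 + 2.8*0.4 + 0.4
= 1.87 + 1.4 + 1.2 + 1.12 + 0.4
= 5.59 + 0.4
= 5.99
Since z = 5.99 >= 0, output = 1

1


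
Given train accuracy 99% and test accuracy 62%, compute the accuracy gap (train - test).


Gap = train_accuracy - test_accuracy
= 99 - 62
= 37%
This large gap strongly indicates overfitting.

37


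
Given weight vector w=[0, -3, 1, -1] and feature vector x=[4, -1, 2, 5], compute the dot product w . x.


Element-wise products:
0 * 4 = 0
-3 * -1 = 3
1 * 2 = 2
-1 * 5 = -5
Sum = 0 + 3 + 2 + -5
= 0

0


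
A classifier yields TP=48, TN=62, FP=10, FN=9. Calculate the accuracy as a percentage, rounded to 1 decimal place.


Accuracy = (TP + TN) / (TP + TN + FP + FN) * 100
= (48 + 62) / (48 + 62 + 10 + 9)
= 110 / 129
= 0.8527
= 85.3%

85.3


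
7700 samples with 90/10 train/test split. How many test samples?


Train samples = 7700 * 90% = 6930
Test samples = 7700 - 6930
= 770

770


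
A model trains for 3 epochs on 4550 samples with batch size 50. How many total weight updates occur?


Iterations per epoch = 4550 / 50 = 91
Total updates = iterations_per_epoch * epochs
= 91 * 3
= 273

273


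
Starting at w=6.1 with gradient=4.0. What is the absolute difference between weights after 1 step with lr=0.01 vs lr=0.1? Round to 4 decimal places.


With lr=0.01: w_new = 6.1 - 0.01 * 4.0 = 6.06
With lr=0.1: w_new = 6.1 - 0.1 * 4.0 = 5.7
Absolute difference = |6.06 - 5.7|
= 0.3600

0.3600


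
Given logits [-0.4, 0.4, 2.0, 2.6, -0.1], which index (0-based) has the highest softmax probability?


Softmax is a monotonic transformation, so it preserves the argmax.
We need to find the index of the maximum logit.
Index 0: -0.4
Index 1: 0.4
Index 2: 2.0
Index 3: 2.6
Index 4: -0.1
Maximum logit = 2.6 at index 3

3


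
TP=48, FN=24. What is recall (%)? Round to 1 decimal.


Recall = TP / (TP + FN) * 100
= 48 / (48 + 24)
= 48 / 72
= 0.6667
= 66.7%

66.7


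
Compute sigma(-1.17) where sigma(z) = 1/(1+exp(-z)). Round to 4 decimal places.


sigmoid(z) = 1 / (1 + exp(-z))
exp(-(-1.17)) = exp(1.17) = 3.222
1 + 3.222 = 4.222
1 / 4.222 = 0.2369

0.2369


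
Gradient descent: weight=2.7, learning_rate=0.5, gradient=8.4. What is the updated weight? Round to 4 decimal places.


w_new = w_old - lr * gradient
= 2.7 - 0.5 * 8.4
= 2.7 - (4.2)
= -1.5000

-1.5000


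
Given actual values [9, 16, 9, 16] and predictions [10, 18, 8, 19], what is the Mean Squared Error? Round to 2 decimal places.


Differences: [-1, -2, 1, -3]
Squared errors: [1, 4, 1, 9]
Sum of squared errors = 15
MSE = 15 / 4 = 3.75

3.75


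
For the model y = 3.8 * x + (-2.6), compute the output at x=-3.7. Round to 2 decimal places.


y = 3.8 * -3.7 + (-2.6)
= -14.06 + (-2.6)
= -16.66

-16.66


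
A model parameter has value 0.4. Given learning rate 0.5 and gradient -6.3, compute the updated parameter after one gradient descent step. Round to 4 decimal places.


w_new = w_old - lr * gradient
= 0.4 - 0.5 * -6.3
= 0.4 - (-3.15)
= 3.5500

3.5500


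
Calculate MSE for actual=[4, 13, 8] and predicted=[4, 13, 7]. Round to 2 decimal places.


Differences: [0, 0, 1]
Squared errors: [0, 0, 1]
Sum of squared errors = 1
MSE = 1 / 3 = 0.33

0.33


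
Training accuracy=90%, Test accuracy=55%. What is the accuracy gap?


Gap = train_accuracy - test_accuracy
= 90 - 55
= 35%
This large gap strongly indicates overfitting.

35


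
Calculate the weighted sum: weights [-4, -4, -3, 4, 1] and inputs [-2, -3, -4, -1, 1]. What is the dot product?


Element-wise products:
-4 * -2 = 8
-4 * -3 = 12
-3 * -4 = 12
4 * -1 = -4
1 * 1 = 1
Sum = 8 + 12 + 12 + -4 + 1
= 29

29


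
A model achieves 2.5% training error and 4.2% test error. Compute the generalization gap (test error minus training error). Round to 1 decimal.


Generalization gap = test_error - train_error
= 4.2 - 2.5
= 1.7%
A small gap suggests good generalization.

1.7


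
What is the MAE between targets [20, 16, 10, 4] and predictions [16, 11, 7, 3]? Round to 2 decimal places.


Absolute errors: [4, 5, 3, 1]
Sum of absolute errors = 13
MAE = 13 / 4 = 3.25

3.25


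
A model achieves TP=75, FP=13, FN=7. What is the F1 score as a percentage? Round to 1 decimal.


Precision = TP / (TP + FP) = 75 / 88 = 0.8523
Recall = TP / (TP + FN) = 75 / 82 = 0.9146
F1 = 2 * P * R / (P + R)
= 2 * 0.8523 * 0.9146 / (0.8523 + 0.9146)
= 1.559 / 1.7669
= 0.8824
As percentage: 88.2%

88.2


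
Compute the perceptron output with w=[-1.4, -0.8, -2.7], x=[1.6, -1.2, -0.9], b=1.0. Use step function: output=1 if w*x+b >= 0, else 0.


z = w . x + b
= -1.4*1.6 + -0.8*-1.2 + -2.7*-0.9 + 1.0
= -2.24 + 0.96 + 2.43 + 1.0
= 1.15 + 1.0
= 2.15
Since z = 2.15 >= 0, output = 1

1


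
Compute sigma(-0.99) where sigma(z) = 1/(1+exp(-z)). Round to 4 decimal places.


sigmoid(z) = 1 / (1 + exp(-z))
exp(-(-0.99)) = exp(0.99) = 2.6912
1 + 2.6912 = 3.6912
1 / 3.6912 = 0.2709

0.2709


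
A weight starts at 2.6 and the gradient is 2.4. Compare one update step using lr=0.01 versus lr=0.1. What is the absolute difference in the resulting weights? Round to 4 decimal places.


With lr=0.01: w_new = 2.6 - 0.01 * 2.4 = 2.576
With lr=0.1: w_new = 2.6 - 0.1 * 2.4 = 2.36
Absolute difference = |2.576 - 2.36|
= 0.2160

0.2160


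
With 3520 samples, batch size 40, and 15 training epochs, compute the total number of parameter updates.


Iterations per epoch = 3520 / 40 = 88
Total updates = iterations_per_epoch * epochs
= 88 * 15
= 1320

1320


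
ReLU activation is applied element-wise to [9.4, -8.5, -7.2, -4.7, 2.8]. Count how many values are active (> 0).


ReLU(x) = max(0, x) for each element:
ReLU(9.4) = 9.4
ReLU(-8.5) = 0
ReLU(-7.2) = 0
ReLU(-4.7) = 0
ReLU(2.8) = 2.8
Active neurons (>0): 2

2


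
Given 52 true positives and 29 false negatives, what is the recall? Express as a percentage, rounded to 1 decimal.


Recall = TP / (TP + FN) * 100
= 52 / (52 + 29)
= 52 / 81
= 0.642
= 64.2%

64.2


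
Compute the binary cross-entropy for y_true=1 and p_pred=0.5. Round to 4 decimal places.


For y=1: Loss = -log(p)
= -log(0.5)
= -(-0.6931)
= 0.6931

0.6931


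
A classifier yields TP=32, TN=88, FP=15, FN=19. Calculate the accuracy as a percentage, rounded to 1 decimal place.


Accuracy = (TP + TN) / (TP + TN + FP + FN) * 100
= (32 + 88) / (32 + 88 + 15 + 19)
= 120 / 154
= 0.7792
= 77.9%

77.9


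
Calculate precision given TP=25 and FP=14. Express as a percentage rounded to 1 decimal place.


Precision = TP / (TP + FP) * 100
= 25 / (25 + 14)
= 25 / 39
= 0.641
= 64.1%

64.1


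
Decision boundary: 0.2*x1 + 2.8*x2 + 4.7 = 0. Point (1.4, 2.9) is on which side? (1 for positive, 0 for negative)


Compute 0.2 * 1.4 + 2.8 * 2.9 + 4.7
= 0.28 + 8.12 + 4.7
= 13.1
Since 13.1 >= 0, the point is on the positive side.

1


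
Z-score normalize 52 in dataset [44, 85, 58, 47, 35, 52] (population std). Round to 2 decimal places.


Mean = (44 + 85 + 58 + 47 + 35 + 52) / 6 = 53.5
Variance = sum((x_i - mean)^2) / n = 248.25
Std = sqrt(248.25) = 15.756
Z = (x - mean) / std
= (52 - 53.5) / 15.756
= -1.5 / 15.756
= -0.10

-0.10


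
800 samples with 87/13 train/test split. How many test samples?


Train samples = 800 * 87% = 696
Test samples = 800 - 696
= 104

104


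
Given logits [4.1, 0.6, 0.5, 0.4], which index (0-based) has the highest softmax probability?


Softmax is a monotonic transformation, so it preserves the argmax.
We need to find the index of the maximum logit.
Index 0: 4.1
Index 1: 0.6
Index 2: 0.5
Index 3: 0.4
Maximum logit = 4.1 at index 0

0


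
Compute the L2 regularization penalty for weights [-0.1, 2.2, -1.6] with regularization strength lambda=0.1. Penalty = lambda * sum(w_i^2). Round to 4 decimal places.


Squaring each weight:
(-0.1)^2 = 0.01
2.2^2 = 4.84
(-1.6)^2 = 2.56
Sum of squares = 7.41
Penalty = 0.1 * 7.41 = 0.7410

0.7410


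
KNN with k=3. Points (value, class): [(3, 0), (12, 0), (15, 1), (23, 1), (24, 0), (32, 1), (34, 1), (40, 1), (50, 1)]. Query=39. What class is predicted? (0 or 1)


Distances from query 39:
Point 40 (class 1): distance = 1
Point 34 (class 1): distance = 5
Point 32 (class 1): distance = 7
K=3 nearest neighbors: classes = [1, 1, 1]
Votes for class 1: 3 / 3
Majority vote => class 1

1


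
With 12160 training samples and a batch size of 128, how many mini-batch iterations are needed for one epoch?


Iterations per epoch = dataset_size / batch_size
= 12160 / 128
= 95

95


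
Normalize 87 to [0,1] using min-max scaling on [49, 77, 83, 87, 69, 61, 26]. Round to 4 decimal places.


Min = 26, Max = 87
Range = 87 - 26 = 61
Scaled = (x - min) / (max - min)
= (87 - 26) / 61
= 61 / 61
= 1.0000

1.0000


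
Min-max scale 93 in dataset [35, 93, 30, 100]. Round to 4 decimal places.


Min = 30, Max = 100
Range = 100 - 30 = 70
Scaled = (x - min) / (max - min)
= (93 - 30) / 70
= 63 / 70
= 0.9000

0.9000


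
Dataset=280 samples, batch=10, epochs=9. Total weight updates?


Iterations per epoch = 280 / 10 = 28
Total updates = iterations_per_epoch * epochs
= 28 * 9
= 252

252


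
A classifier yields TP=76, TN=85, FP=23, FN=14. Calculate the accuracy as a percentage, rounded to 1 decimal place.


Accuracy = (TP + TN) / (TP + TN + FP + FN) * 100
= (76 + 85) / (76 + 85 + 23 + 14)
= 161 / 198
= 0.8131
= 81.3%

81.3


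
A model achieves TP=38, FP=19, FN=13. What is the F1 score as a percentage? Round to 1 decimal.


Precision = TP / (TP + FP) = 38 / 57 = 0.6667
Recall = TP / (TP + FN) = 38 / 51 = 0.7451
F1 = 2 * P * R / (P + R)
= 2 * 0.6667 * 0.7451 / (0.6667 + 0.7451)
= 0.9935 / 1.4118
= 0.7037
As percentage: 70.4%

70.4


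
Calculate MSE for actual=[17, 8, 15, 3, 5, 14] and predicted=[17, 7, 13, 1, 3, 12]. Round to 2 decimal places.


Differences: [0, 1, 2, 2, 2, 2]
Squared errors: [0, 1, 4, 4, 4, 4]
Sum of squared errors = 17
MSE = 17 / 6 = 2.83

2.83


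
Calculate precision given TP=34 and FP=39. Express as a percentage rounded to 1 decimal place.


Precision = TP / (TP + FP) * 100
= 34 / (34 + 39)
= 34 / 73
= 0.4658
= 46.6%

46.6


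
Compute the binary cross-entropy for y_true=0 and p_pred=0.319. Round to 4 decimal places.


For y=0: Loss = -log(1-p)
= -log(1 - 0.319)
= -log(0.681)
= -(-0.3842)
= 0.3842

0.3842


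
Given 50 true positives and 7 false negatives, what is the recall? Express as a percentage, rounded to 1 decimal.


Recall = TP / (TP + FN) * 100
= 50 / (50 + 7)
= 50 / 57
= 0.8772
= 87.7%

87.7


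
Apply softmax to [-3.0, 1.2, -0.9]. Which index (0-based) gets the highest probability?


Softmax is a monotonic transformation, so it preserves the argmax.
We need to find the index of the maximum logit.
Index 0: -3.0
Index 1: 1.2
Index 2: -0.9
Maximum logit = 1.2 at index 1

1


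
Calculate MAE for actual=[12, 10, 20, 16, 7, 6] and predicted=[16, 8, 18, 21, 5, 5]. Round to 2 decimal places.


Absolute errors: [4, 2, 2, 5, 2, 1]
Sum of absolute errors = 16
MAE = 16 / 6 = 2.67

2.67


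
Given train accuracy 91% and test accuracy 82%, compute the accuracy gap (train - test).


Gap = train_accuracy - test_accuracy
= 91 - 82
= 9%
This moderate gap may indicate mild overfitting.

9


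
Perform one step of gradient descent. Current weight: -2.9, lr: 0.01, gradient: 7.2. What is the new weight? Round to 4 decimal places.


w_new = w_old - lr * gradient
= -2.9 - 0.01 * 7.2
= -2.9 - (0.072)
= -2.9720

-2.9720


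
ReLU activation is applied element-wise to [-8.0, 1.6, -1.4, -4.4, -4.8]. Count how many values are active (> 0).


ReLU(x) = max(0, x) for each element:
ReLU(-8.0) = 0
ReLU(1.6) = 1.6
ReLU(-1.4) = 0
ReLU(-4.4) = 0
ReLU(-4.8) = 0
Active neurons (>0): 1

1


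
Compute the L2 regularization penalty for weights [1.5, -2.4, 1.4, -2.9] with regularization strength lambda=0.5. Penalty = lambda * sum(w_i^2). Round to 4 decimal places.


Squaring each weight:
1.5^2 = 2.25
(-2.4)^2 = 5.76
1.4^2 = 1.96
(-2.9)^2 = 8.41
Sum of squares = 18.38
Penalty = 0.5 * 18.38 = 9.1900

9.1900


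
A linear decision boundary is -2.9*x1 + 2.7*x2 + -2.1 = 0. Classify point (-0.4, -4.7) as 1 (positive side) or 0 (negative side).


Compute -2.9 * -0.4 + 2.7 * -4.7 + -2.1
= 1.16 + -12.69 + -2.1
= -13.63
Since -13.63 < 0, the point is on the negative side.

0


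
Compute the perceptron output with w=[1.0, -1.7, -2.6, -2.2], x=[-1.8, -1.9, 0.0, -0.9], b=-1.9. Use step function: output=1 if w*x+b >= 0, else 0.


z = w . x + b
= 1.0*-1.8 + -1.7*-1.9 + -2.6*0.0 + -2.2*-0.9 + -1.9
= -1.8 + 3.23 + -0.0 + 1.98 + -1.9
= 3.41 + -1.9
= 1.51
Since z = 1.51 >= 0, output = 1

1


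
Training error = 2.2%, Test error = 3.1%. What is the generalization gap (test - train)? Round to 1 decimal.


Generalization gap = test_error - train_error
= 3.1 - 2.2
= 0.9%
A small gap suggests good generalization.

0.9


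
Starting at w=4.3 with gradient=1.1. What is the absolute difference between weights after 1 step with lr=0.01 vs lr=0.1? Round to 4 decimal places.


With lr=0.01: w_new = 4.3 - 0.01 * 1.1 = 4.289
With lr=0.1: w_new = 4.3 - 0.1 * 1.1 = 4.19
Absolute difference = |4.289 - 4.19|
= 0.0990

0.0990


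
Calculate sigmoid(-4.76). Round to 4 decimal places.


sigmoid(z) = 1 / (1 + exp(-z))
exp(-(-4.76)) = exp(4.76) = 116.7459
1 + 116.7459 = 117.7459
1 / 117.7459 = 0.0085

0.0085


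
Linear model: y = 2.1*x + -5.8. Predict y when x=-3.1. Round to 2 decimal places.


y = 2.1 * -3.1 + (-5.8)
= -6.51 + (-5.8)
= -12.31

-12.31


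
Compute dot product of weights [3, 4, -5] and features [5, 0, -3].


Element-wise products:
3 * 5 = 15
4 * 0 = 0
-5 * -3 = 15
Sum = 15 + 0 + 15
= 30

30


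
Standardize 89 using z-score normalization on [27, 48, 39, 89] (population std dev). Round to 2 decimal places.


Mean = (27 + 48 + 39 + 89) / 4 = 50.75
Variance = sum((x_i - mean)^2) / n = 543.1875
Std = sqrt(543.1875) = 23.3064
Z = (x - mean) / std
= (89 - 50.75) / 23.3064
= 38.25 / 23.3064
= 1.64

1.64


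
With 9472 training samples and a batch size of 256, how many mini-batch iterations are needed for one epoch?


Iterations per epoch = dataset_size / batch_size
= 9472 / 256
= 37

37


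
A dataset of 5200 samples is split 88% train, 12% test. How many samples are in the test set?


Train samples = 5200 * 88% = 4576
Test samples = 5200 - 4576
= 624

624


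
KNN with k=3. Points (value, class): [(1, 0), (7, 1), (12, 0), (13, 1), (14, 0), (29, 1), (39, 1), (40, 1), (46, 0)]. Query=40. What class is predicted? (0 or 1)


Distances from query 40:
Point 40 (class 1): distance = 0
Point 39 (class 1): distance = 1
Point 46 (class 0): distance = 6
K=3 nearest neighbors: classes = [1, 1, 0]
Votes for class 1: 2 / 3
Majority vote => class 1

1


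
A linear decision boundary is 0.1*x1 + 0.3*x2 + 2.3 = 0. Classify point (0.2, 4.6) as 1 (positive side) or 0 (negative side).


Compute 0.1 * 0.2 + 0.3 * 4.6 + 2.3
= 0.02 + 1.38 + 2.3
= 3.7
Since 3.7 >= 0, the point is on the positive side.

1


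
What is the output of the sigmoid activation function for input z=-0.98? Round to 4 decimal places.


sigmoid(z) = 1 / (1 + exp(-z))
exp(-(-0.98)) = exp(0.98) = 2.6645
1 + 2.6645 = 3.6645
1 / 3.6645 = 0.2729

0.2729


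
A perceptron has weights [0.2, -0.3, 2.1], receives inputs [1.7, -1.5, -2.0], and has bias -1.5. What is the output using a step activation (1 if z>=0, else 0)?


z = w . x + b
= 0.2*1.7 + -0.3*-1.5 + 2.1*-2.0 + -1.5
= 0.34 + 0.45 + -4.2 + -1.5
= -3.41 + -1.5
= -4.91
Since z = -4.91 < 0, output = 0

0


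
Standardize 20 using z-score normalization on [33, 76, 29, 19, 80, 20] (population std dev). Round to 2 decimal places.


Mean = (33 + 76 + 29 + 19 + 80 + 20) / 6 = 42.8333
Variance = sum((x_i - mean)^2) / n = 643.1389
Std = sqrt(643.1389) = 25.3602
Z = (x - mean) / std
= (20 - 42.8333) / 25.3602
= -22.8333 / 25.3602
= -0.90

-0.90


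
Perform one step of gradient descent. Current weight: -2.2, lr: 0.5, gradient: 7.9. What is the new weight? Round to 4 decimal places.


w_new = w_old - lr * gradient
= -2.2 - 0.5 * 7.9
= -2.2 - (3.95)
= -6.1500

-6.1500


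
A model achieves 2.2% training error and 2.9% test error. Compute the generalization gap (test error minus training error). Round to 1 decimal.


Generalization gap = test_error - train_error
= 2.9 - 2.2
= 0.7%
A small gap suggests good generalization.

0.7


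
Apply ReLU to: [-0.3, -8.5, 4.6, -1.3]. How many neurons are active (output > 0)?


ReLU(x) = max(0, x) for each element:
ReLU(-0.3) = 0
ReLU(-8.5) = 0
ReLU(4.6) = 4.6
ReLU(-1.3) = 0
Active neurons (>0): 1

1


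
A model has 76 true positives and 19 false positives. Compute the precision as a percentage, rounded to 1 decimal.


Precision = TP / (TP + FP) * 100
= 76 / (76 + 19)
= 76 / 95
= 0.8
= 80.0%

80.0


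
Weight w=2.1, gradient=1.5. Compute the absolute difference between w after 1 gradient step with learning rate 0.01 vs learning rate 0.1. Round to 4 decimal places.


With lr=0.01: w_new = 2.1 - 0.01 * 1.5 = 2.085
With lr=0.1: w_new = 2.1 - 0.1 * 1.5 = 1.95
Absolute difference = |2.085 - 1.95|
= 0.1350

0.1350


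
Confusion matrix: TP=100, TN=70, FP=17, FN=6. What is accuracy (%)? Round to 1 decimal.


Accuracy = (TP + TN) / (TP + TN + FP + FN) * 100
= (100 + 70) / (100 + 70 + 17 + 6)
= 170 / 193
= 0.8808
= 88.1%

88.1


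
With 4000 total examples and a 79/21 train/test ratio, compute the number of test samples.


Train samples = 4000 * 79% = 3160
Test samples = 4000 - 3160
= 840

840


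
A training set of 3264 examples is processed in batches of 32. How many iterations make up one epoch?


Iterations per epoch = dataset_size / batch_size
= 3264 / 32
= 102

102


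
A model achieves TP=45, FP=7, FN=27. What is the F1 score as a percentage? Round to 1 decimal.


Precision = TP / (TP + FP) = 45 / 52 = 0.8654
Recall = TP / (TP + FN) = 45 / 72 = 0.625
F1 = 2 * P * R / (P + R)
= 2 * 0.8654 * 0.625 / (0.8654 + 0.625)
= 1.0817 / 1.4904
= 0.7258
As percentage: 72.6%

72.6


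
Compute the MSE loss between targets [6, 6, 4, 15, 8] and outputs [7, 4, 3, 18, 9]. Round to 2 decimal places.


Differences: [-1, 2, 1, -3, -1]
Squared errors: [1, 4, 1, 9, 1]
Sum of squared errors = 16
MSE = 16 / 5 = 3.20

3.20


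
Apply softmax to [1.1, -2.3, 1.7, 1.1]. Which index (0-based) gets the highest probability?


Softmax is a monotonic transformation, so it preserves the argmax.
We need to find the index of the maximum logit.
Index 0: 1.1
Index 1: -2.3
Index 2: 1.7
Index 3: 1.1
Maximum logit = 1.7 at index 2

2


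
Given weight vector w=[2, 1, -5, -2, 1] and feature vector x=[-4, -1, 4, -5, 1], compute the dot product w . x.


Element-wise products:
2 * -4 = -8
1 * -1 = -1
-5 * 4 = -20
-2 * -5 = 10
1 * 1 = 1
Sum = -8 + -1 + -20 + 10 + 1
= -18

-18


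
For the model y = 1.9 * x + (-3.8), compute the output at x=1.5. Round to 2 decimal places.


y = 1.9 * 1.5 + (-3.8)
= 2.85 + (-3.8)
= -0.95

-0.95


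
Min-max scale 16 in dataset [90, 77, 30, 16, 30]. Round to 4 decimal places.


Min = 16, Max = 90
Range = 90 - 16 = 74
Scaled = (x - min) / (max - min)
= (16 - 16) / 74
= 0 / 74
= 0.0000

0.0000


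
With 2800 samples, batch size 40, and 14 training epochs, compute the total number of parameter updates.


Iterations per epoch = 2800 / 40 = 70
Total updates = iterations_per_epoch * epochs
= 70 * 14
= 980

980


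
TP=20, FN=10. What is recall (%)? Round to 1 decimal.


Recall = TP / (TP + FN) * 100
= 20 / (20 + 10)
= 20 / 30
= 0.6667
= 66.7%

66.7


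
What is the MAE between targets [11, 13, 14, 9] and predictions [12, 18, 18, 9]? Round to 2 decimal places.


Absolute errors: [1, 5, 4, 0]
Sum of absolute errors = 10
MAE = 10 / 4 = 2.50

2.50


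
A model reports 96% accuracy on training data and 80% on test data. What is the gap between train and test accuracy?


Gap = train_accuracy - test_accuracy
= 96 - 80
= 16%
This gap suggests the model is overfitting.

16


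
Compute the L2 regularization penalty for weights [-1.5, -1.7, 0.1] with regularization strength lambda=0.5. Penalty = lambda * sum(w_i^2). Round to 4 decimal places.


Squaring each weight:
(-1.5)^2 = 2.25
(-1.7)^2 = 2.89
0.1^2 = 0.01
Sum of squares = 5.15
Penalty = 0.5 * 5.15 = 2.5750

2.5750


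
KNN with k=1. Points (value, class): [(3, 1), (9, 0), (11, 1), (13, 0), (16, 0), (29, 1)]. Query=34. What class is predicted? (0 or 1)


Distances from query 34:
Point 29 (class 1): distance = 5
K=1 nearest neighbors: classes = [1]
Votes for class 1: 1 / 1
Majority vote => class 1

1


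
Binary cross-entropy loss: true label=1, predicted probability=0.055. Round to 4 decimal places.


For y=1: Loss = -log(p)
= -log(0.055)
= -(-2.9004)
= 2.9004

2.9004


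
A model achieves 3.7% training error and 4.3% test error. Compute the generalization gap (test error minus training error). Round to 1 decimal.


Generalization gap = test_error - train_error
= 4.3 - 3.7
= 0.6%
A small gap suggests good generalization.

0.6


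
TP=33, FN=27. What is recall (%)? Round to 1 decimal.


Recall = TP / (TP + FN) * 100
= 33 / (33 + 27)
= 33 / 60
= 0.55
= 55.0%

55.0


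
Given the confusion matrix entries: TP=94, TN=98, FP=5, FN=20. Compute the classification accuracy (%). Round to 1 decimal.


Accuracy = (TP + TN) / (TP + TN + FP + FN) * 100
= (94 + 98) / (94 + 98 + 5 + 20)
= 192 / 217
= 0.8848
= 88.5%

88.5


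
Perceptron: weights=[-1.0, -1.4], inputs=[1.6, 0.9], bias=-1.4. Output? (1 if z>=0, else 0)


z = w . x + b
= -1.0*1.6 + -1.4*0.9 + -1.4
= -1.6 + -1.26 + -1.4
= -2.86 + -1.4
= -4.26
Since z = -4.26 < 0, output = 0

0


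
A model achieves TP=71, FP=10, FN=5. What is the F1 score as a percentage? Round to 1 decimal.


Precision = TP / (TP + FP) = 71 / 81 = 0.8765
Recall = TP / (TP + FN) = 71 / 76 = 0.9342
F1 = 2 * P * R / (P + R)
= 2 * 0.8765 * 0.9342 / (0.8765 + 0.9342)
= 1.6378 / 1.8108
= 0.9045
As percentage: 90.4%

90.4


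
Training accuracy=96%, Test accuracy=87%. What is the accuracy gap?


Gap = train_accuracy - test_accuracy
= 96 - 87
= 9%
This moderate gap may indicate mild overfitting.

9


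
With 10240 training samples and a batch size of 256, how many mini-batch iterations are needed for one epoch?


Iterations per epoch = dataset_size / batch_size
= 10240 / 256
= 40

40


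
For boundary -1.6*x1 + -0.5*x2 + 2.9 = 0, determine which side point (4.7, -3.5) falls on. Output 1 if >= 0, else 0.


Compute -1.6 * 4.7 + -0.5 * -3.5 + 2.9
= -7.52 + 1.75 + 2.9
= -2.87
Since -2.87 < 0, the point is on the negative side.

0


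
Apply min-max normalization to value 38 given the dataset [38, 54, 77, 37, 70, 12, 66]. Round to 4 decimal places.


Min = 12, Max = 77
Range = 77 - 12 = 65
Scaled = (x - min) / (max - min)
= (38 - 12) / 65
= 26 / 65
= 0.4000

0.4000


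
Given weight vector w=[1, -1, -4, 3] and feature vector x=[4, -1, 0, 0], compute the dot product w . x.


Element-wise products:
1 * 4 = 4
-1 * -1 = 1
-4 * 0 = 0
3 * 0 = 0
Sum = 4 + 1 + 0 + 0
= 5

5


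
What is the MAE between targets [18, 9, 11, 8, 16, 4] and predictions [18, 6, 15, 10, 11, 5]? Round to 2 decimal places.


Absolute errors: [0, 3, 4, 2, 5, 1]
Sum of absolute errors = 15
MAE = 15 / 6 = 2.50

2.50


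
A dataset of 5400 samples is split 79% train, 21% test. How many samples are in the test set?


Train samples = 5400 * 79% = 4266
Test samples = 5400 - 4266
= 1134

1134


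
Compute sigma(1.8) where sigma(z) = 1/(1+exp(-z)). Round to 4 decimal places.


sigmoid(z) = 1 / (1 + exp(-z))
exp(-(1.8)) = exp(-1.8) = 0.1653
1 + 0.1653 = 1.1653
1 / 1.1653 = 0.8581

0.8581


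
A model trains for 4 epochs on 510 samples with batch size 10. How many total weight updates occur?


Iterations per epoch = 510 / 10 = 51
Total updates = iterations_per_epoch * epochs
= 51 * 4
= 204

204


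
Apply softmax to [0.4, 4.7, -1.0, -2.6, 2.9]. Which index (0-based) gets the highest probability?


Softmax is a monotonic transformation, so it preserves the argmax.
We need to find the index of the maximum logit.
Index 0: 0.4
Index 1: 4.7
Index 2: -1.0
Index 3: -2.6
Index 4: 2.9
Maximum logit = 4.7 at index 1

1


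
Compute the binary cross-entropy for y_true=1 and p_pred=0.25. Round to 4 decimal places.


For y=1: Loss = -log(p)
= -log(0.25)
= -(-1.3863)
= 1.3863

1.3863


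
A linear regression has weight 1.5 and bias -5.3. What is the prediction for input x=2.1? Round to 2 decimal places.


y = 1.5 * 2.1 + (-5.3)
= 3.15 + (-5.3)
= -2.15

-2.15


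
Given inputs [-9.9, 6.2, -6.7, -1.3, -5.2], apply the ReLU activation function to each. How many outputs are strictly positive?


ReLU(x) = max(0, x) for each element:
ReLU(-9.9) = 0
ReLU(6.2) = 6.2
ReLU(-6.7) = 0
ReLU(-1.3) = 0
ReLU(-5.2) = 0
Active neurons (>0): 1

1


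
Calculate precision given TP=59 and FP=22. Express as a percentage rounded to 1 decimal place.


Precision = TP / (TP + FP) * 100
= 59 / (59 + 22)
= 59 / 81
= 0.7284
= 72.8%

72.8


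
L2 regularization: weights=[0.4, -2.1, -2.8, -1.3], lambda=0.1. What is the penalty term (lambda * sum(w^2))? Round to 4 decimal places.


Squaring each weight:
0.4^2 = 0.16
(-2.1)^2 = 4.41
(-2.8)^2 = 7.84
(-1.3)^2 = 1.69
Sum of squares = 14.1
Penalty = 0.1 * 14.1 = 1.4100

1.4100


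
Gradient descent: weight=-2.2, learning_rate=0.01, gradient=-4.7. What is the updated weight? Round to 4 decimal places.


w_new = w_old - lr * gradient
= -2.2 - 0.01 * -4.7
= -2.2 - (-0.047)
= -2.1530

-2.1530


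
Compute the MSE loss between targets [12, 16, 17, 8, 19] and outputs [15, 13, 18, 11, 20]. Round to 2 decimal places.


Differences: [-3, 3, -1, -3, -1]
Squared errors: [9, 9, 1, 9, 1]
Sum of squared errors = 29
MSE = 29 / 5 = 5.80

5.80


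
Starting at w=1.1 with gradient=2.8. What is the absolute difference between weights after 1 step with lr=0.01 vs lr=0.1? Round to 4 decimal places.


With lr=0.01: w_new = 1.1 - 0.01 * 2.8 = 1.072
With lr=0.1: w_new = 1.1 - 0.1 * 2.8 = 0.82
Absolute difference = |1.072 - 0.82|
= 0.2520

0.2520


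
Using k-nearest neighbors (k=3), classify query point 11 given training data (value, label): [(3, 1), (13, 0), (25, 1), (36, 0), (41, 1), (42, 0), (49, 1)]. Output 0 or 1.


Distances from query 11:
Point 13 (class 0): distance = 2
Point 3 (class 1): distance = 8
Point 25 (class 1): distance = 14
K=3 nearest neighbors: classes = [0, 1, 1]
Votes for class 1: 2 / 3
Majority vote => class 1

1


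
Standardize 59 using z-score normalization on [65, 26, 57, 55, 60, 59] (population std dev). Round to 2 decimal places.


Mean = (65 + 26 + 57 + 55 + 60 + 59) / 6 = 53.6667
Variance = sum((x_i - mean)^2) / n = 162.5556
Std = sqrt(162.5556) = 12.7497
Z = (x - mean) / std
= (59 - 53.6667) / 12.7497
= 5.3333 / 12.7497
= 0.42

0.42


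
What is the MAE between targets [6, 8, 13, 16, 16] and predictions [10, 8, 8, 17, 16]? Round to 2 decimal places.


Absolute errors: [4, 0, 5, 1, 0]
Sum of absolute errors = 10
MAE = 10 / 5 = 2.00

2.00


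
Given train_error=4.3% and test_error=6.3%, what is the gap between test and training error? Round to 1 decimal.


Generalization gap = test_error - train_error
= 6.3 - 4.3
= 2.0%
A moderate gap.

2.0


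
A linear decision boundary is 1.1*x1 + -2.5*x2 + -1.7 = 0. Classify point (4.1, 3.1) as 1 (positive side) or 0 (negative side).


Compute 1.1 * 4.1 + -2.5 * 3.1 + -1.7
= 4.51 + -7.75 + -1.7
= -4.94
Since -4.94 < 0, the point is on the negative side.

0


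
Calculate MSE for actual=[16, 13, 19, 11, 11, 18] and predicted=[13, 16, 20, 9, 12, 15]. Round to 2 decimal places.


Differences: [3, -3, -1, 2, -1, 3]
Squared errors: [9, 9, 1, 4, 1, 9]
Sum of squared errors = 33
MSE = 33 / 6 = 5.50

5.50


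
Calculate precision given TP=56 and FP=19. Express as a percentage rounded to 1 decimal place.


Precision = TP / (TP + FP) * 100
= 56 / (56 + 19)
= 56 / 75
= 0.7467
= 74.7%

74.7


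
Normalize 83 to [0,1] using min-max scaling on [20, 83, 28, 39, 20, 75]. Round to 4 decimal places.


Min = 20, Max = 83
Range = 83 - 20 = 63
Scaled = (x - min) / (max - min)
= (83 - 20) / 63
= 63 / 63
= 1.0000

1.0000


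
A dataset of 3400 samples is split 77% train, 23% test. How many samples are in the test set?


Train samples = 3400 * 77% = 2618
Test samples = 3400 - 2618
= 782

782


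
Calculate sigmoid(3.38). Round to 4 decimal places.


sigmoid(z) = 1 / (1 + exp(-z))
exp(-(3.38)) = exp(-3.38) = 0.034
1 + 0.034 = 1.034
1 / 1.034 = 0.9671

0.9671


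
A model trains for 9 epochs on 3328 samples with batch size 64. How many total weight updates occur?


Iterations per epoch = 3328 / 64 = 52
Total updates = iterations_per_epoch * epochs
= 52 * 9
= 468

468


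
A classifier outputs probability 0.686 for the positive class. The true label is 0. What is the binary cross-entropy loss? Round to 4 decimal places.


For y=0: Loss = -log(1-p)
= -log(1 - 0.686)
= -log(0.314)
= -(-1.1584)
= 1.1584

1.1584


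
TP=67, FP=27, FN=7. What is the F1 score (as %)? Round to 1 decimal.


Precision = TP / (TP + FP) = 67 / 94 = 0.7128
Recall = TP / (TP + FN) = 67 / 74 = 0.9054
F1 = 2 * P * R / (P + R)
= 2 * 0.7128 * 0.9054 / (0.7128 + 0.9054)
= 1.2907 / 1.6182
= 0.7976
As percentage: 79.8%

79.8


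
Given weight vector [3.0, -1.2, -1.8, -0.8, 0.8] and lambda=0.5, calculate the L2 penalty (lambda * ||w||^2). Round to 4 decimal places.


Squaring each weight:
3.0^2 = 9.0
(-1.2)^2 = 1.44
(-1.8)^2 = 3.24
(-0.8)^2 = 0.64
0.8^2 = 0.64
Sum of squares = 14.96
Penalty = 0.5 * 14.96 = 7.4800

7.4800


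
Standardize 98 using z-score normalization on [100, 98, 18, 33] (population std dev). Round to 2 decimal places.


Mean = (100 + 98 + 18 + 33) / 4 = 62.25
Variance = sum((x_i - mean)^2) / n = 1379.1875
Std = sqrt(1379.1875) = 37.1374
Z = (x - mean) / std
= (98 - 62.25) / 37.1374
= 35.75 / 37.1374
= 0.96

0.96


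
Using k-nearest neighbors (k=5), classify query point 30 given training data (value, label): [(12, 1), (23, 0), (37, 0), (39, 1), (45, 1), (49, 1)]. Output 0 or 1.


Distances from query 30:
Point 23 (class 0): distance = 7
Point 37 (class 0): distance = 7
Point 39 (class 1): distance = 9
Point 45 (class 1): distance = 15
Point 12 (class 1): distance = 18
K=5 nearest neighbors: classes = [0, 0, 1, 1, 1]
Votes for class 1: 3 / 5
Majority vote => class 1

1


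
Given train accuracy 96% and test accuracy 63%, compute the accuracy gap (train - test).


Gap = train_accuracy - test_accuracy
= 96 - 63
= 33%
This large gap strongly indicates overfitting.

33


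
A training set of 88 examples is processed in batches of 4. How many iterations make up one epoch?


Iterations per epoch = dataset_size / batch_size
= 88 / 4
= 22

22


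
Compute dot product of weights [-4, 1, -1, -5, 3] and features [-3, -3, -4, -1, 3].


Element-wise products:
-4 * -3 = 12
1 * -3 = -3
-1 * -4 = 4
-5 * -1 = 5
3 * 3 = 9
Sum = 12 + -3 + 4 + 5 + 9
= 27

27


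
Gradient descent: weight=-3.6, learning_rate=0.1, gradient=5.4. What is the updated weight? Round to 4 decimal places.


w_new = w_old - lr * gradient
= -3.6 - 0.1 * 5.4
= -3.6 - (0.54)
= -4.1400

-4.1400


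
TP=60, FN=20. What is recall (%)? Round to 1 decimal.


Recall = TP / (TP + FN) * 100
= 60 / (60 + 20)
= 60 / 80
= 0.75
= 75.0%

75.0


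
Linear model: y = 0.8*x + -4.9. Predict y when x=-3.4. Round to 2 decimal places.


y = 0.8 * -3.4 + (-4.9)
= -2.72 + (-4.9)
= -7.62

-7.62


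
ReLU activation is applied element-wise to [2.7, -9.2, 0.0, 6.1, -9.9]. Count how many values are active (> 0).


ReLU(x) = max(0, x) for each element:
ReLU(2.7) = 2.7
ReLU(-9.2) = 0
ReLU(0.0) = 0
ReLU(6.1) = 6.1
ReLU(-9.9) = 0
Active neurons (>0): 2

2


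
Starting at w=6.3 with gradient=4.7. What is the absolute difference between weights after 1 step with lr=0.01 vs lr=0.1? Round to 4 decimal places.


With lr=0.01: w_new = 6.3 - 0.01 * 4.7 = 6.253
With lr=0.1: w_new = 6.3 - 0.1 * 4.7 = 5.83
Absolute difference = |6.253 - 5.83|
= 0.4230

0.4230


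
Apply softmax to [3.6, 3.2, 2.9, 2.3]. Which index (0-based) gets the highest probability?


Softmax is a monotonic transformation, so it preserves the argmax.
We need to find the index of the maximum logit.
Index 0: 3.6
Index 1: 3.2
Index 2: 2.9
Index 3: 2.3
Maximum logit = 3.6 at index 0

0


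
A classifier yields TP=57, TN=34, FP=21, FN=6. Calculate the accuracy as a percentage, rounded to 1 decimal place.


Accuracy = (TP + TN) / (TP + TN + FP + FN) * 100
= (57 + 34) / (57 + 34 + 21 + 6)
= 91 / 118
= 0.7712
= 77.1%

77.1


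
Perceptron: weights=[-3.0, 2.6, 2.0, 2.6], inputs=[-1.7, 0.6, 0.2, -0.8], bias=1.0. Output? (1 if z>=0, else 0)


z = w . x + b
= -3.0*-1.7 + 2.6*0.6 + 2.0*0.2 + 2.6*-0.8 + 1.0
= 5.1 + 1.56 + 0.4 + -2.08 + 1.0
= 4.98 + 1.0
= 5.98
Since z = 5.98 >= 0, output = 1

1


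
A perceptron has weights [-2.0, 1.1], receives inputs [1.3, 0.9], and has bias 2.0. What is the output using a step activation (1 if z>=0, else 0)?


z = w . x + b
= -2.0*1.3 + 1.1*0.9 + 2.0
= -2.6 + 0.99 + 2.0
= -1.61 + 2.0
= 0.39
Since z = 0.39 >= 0, output = 1

1


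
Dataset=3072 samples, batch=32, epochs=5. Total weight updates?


Iterations per epoch = 3072 / 32 = 96
Total updates = iterations_per_epoch * epochs
= 96 * 5
= 480

480


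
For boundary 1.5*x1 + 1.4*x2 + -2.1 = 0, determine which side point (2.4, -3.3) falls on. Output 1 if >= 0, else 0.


Compute 1.5 * 2.4 + 1.4 * -3.3 + -2.1
= 3.6 + -4.62 + -2.1
= -3.12
Since -3.12 < 0, the point is on the negative side.

0


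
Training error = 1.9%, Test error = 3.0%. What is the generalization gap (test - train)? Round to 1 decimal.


Generalization gap = test_error - train_error
= 3.0 - 1.9
= 1.1%
A small gap suggests good generalization.

1.1


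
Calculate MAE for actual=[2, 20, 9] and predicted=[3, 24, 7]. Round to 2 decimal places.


Absolute errors: [1, 4, 2]
Sum of absolute errors = 7
MAE = 7 / 3 = 2.33

2.33


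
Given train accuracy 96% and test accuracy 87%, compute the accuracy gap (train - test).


Gap = train_accuracy - test_accuracy
= 96 - 87
= 9%
This moderate gap may indicate mild overfitting.

9


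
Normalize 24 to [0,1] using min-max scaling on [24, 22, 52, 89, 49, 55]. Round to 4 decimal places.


Min = 22, Max = 89
Range = 89 - 22 = 67
Scaled = (x - min) / (max - min)
= (24 - 22) / 67
= 2 / 67
= 0.0299

0.0299


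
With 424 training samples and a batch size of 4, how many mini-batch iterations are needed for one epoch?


Iterations per epoch = dataset_size / batch_size
= 424 / 4
= 106

106


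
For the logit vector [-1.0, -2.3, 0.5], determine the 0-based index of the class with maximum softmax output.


Softmax is a monotonic transformation, so it preserves the argmax.
We need to find the index of the maximum logit.
Index 0: -1.0
Index 1: -2.3
Index 2: 0.5
Maximum logit = 0.5 at index 2

2


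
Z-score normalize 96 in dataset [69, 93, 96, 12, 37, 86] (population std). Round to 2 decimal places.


Mean = (69 + 93 + 96 + 12 + 37 + 86) / 6 = 65.5
Variance = sum((x_i - mean)^2) / n = 965.5833
Std = sqrt(965.5833) = 31.0738
Z = (x - mean) / std
= (96 - 65.5) / 31.0738
= 30.5 / 31.0738
= 0.98

0.98


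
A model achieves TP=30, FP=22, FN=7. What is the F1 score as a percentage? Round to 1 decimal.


Precision = TP / (TP + FP) = 30 / 52 = 0.5769
Recall = TP / (TP + FN) = 30 / 37 = 0.8108
F1 = 2 * P * R / (P + R)
= 2 * 0.5769 * 0.8108 / (0.5769 + 0.8108)
= 0.9356 / 1.3877
= 0.6742
As percentage: 67.4%

67.4


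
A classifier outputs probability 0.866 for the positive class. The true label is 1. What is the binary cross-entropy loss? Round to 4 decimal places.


For y=1: Loss = -log(p)
= -log(0.866)
= -(-0.1439)
= 0.1439

0.1439


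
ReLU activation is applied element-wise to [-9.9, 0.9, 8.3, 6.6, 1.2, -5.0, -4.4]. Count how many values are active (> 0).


ReLU(x) = max(0, x) for each element:
ReLU(-9.9) = 0
ReLU(0.9) = 0.9
ReLU(8.3) = 8.3
ReLU(6.6) = 6.6
ReLU(1.2) = 1.2
ReLU(-5.0) = 0
ReLU(-4.4) = 0
Active neurons (>0): 4

4
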